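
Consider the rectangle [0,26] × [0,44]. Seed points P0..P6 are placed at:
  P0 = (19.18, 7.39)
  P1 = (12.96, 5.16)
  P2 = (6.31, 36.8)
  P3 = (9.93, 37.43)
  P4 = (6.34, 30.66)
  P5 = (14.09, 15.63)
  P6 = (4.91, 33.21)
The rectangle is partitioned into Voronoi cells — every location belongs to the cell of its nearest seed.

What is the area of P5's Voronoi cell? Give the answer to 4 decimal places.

1. box [0,26]×[0,44]: [(0, 0) (26, 0) (26, 44) (0, 44)]
2. ⊥bis P5·P0 via (16.635,11.51): [(0, 1.2343) (26, 17.2949) (26, 44) (0, 44)]  |A|=903.1206
3. ⊥bis P5·P1 via (13.525,10.395): [(0, 11.8547) (14.6359, 10.2751) (26, 17.2949) (26, 44) (0, 44)]  |A|=825.4007
4. ⊥bis P5·P2 via (10.2,26.215): [(0, 22.4665) (0, 11.8547) (14.6359, 10.2751) (26, 17.2949) (26, 32.0215)]  |A|=389.7447
5. ⊥bis P5·P3 via (12.01,26.53): [(10.028, 26.1518) (0, 22.4665) (0, 11.8547) (14.6359, 10.2751) (26, 17.2949) (26, 29.1997)]  |A|=367.2093
6. ⊥bis P5·P4 via (10.215,23.145): [(19.5819, 27.9749) (0, 17.8778) (0, 11.8547) (14.6359, 10.2751) (26, 17.2949) (26, 29.1997)]  |A|=313.8181
7. ⊥bis P5·P6 via (9.5,24.42): [(19.5819, 27.9749) (0, 17.8778) (0, 11.8547) (14.6359, 10.2751) (26, 17.2949) (26, 29.1997)]  |A|=313.8181
8. canonical 6-gon: [(19.5819, 27.9749) (0, 17.8778) (0, 11.8547) (14.6359, 10.2751) (26, 17.2949) (26, 29.1997)]
9. shoelace: 313.8181

Area of P5's cell: 313.8181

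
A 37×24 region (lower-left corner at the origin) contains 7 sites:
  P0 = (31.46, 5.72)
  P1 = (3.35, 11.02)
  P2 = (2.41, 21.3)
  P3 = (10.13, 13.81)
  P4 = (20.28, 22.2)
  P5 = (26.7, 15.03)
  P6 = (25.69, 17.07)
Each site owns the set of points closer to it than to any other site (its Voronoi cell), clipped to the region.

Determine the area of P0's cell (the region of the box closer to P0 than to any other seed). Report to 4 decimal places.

Area of P0's cell: 181.6048

1. box [0,37]×[0,24]: [(0, 0) (37, 0) (37, 24) (0, 24)]
2. ⊥bis P0·P1 via (17.405,8.37): [(15.8269, 0) (37, 0) (37, 24) (20.352, 24)]  |A|=453.854
3. ⊥bis P0·P2 via (16.935,13.51): [(19.1543, 17.6481) (15.8269, 0) (37, 0) (37, 24) (22.561, 24)]  |A|=446.8383
4. ⊥bis P0·P3 via (20.795,9.765): [(17.0914, 0) (37, 0) (37, 24) (26.194, 24)]  |A|=368.5755
5. ⊥bis P0·P4 via (25.87,13.96): [(21.1791, 10.7777) (17.0914, 0) (37, 0) (37, 21.5106)]  |A|=277.4431
6. ⊥bis P0·P5 via (29.08,10.375): [(19.0889, 5.2668) (17.0914, 0) (37, 0) (37, 14.4243)]  |A|=181.6048
7. ⊥bis P0·P6 via (28.575,11.395): [(19.0889, 5.2668) (17.0914, 0) (37, 0) (37, 14.4243)]  |A|=181.6048
8. canonical 4-gon: [(19.0889, 5.2668) (17.0914, 0) (37, 0) (37, 14.4243)]
9. shoelace: 181.6048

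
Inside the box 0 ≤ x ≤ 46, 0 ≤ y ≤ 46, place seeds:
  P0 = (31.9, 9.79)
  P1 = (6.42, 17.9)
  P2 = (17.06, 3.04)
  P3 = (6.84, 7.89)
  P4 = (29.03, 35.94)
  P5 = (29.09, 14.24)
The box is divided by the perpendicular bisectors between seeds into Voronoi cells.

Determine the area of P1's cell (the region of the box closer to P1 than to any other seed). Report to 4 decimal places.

Area of P1's cell: 446.5109

1. box [0,46]×[0,46]: [(0, 0) (46, 0) (46, 46) (0, 46)]
2. ⊥bis P1·P0 via (19.16,13.845): [(0, 0) (14.7533, 0) (29.3946, 46) (0, 46)]  |A|=1015.401
3. ⊥bis P1·P2 via (11.74,10.47): [(0, 2.064) (19.9589, 16.3548) (29.3946, 46) (0, 46)]  |A|=874.16
4. ⊥bis P1·P3 via (6.63,12.895): [(0, 12.6168) (15.6557, 13.2737) (19.9589, 16.3548) (29.3946, 46) (0, 46)]  |A|=791.5539
5. ⊥bis P1·P4 via (17.725,26.92): [(0, 12.6168) (15.6557, 13.2737) (19.9589, 16.3548) (21.7257, 21.9058) (2.5015, 46) (0, 46)]  |A|=467.571
6. ⊥bis P1·P5 via (17.755,16.07): [(0, 12.6168) (15.6557, 13.2737) (17.5189, 14.6078) (19.2069, 25.0628) (2.5015, 46) (0, 46)]  |A|=446.5109
7. canonical 6-gon: [(0, 12.6168) (15.6557, 13.2737) (17.5189, 14.6078) (19.2069, 25.0628) (2.5015, 46) (0, 46)]
8. shoelace: 446.5109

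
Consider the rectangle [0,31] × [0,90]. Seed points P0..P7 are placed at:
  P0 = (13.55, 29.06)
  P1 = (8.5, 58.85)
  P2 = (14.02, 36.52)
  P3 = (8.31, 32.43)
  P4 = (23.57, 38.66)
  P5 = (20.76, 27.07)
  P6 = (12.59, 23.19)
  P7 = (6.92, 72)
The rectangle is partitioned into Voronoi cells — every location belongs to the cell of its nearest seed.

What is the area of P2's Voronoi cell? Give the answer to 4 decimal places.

1. box [0,31]×[0,90]: [(0, 0) (31, 0) (31, 90) (0, 90)]
2. ⊥bis P2·P0 via (13.785,32.79): [(0, 33.6585) (31, 31.7054) (31, 90) (0, 90)]  |A|=1776.8595
3. ⊥bis P2·P1 via (11.26,47.685): [(0, 44.9015) (0, 33.6585) (31, 31.7054) (31, 52.5647)]  |A|=497.5866
4. ⊥bis P2·P3 via (11.165,34.475): [(3.1405, 45.6779) (12.3052, 32.8832) (31, 31.7054) (31, 52.5647)]  |A|=404.7646
5. ⊥bis P2·P4 via (18.795,37.59): [(16.2561, 48.92) (3.1405, 45.6779) (12.3052, 32.8832) (19.9577, 32.4011)]  |A|=161.0752
6. ⊥bis P2·P5 via (17.39,31.795): [(19.721, 33.4575) (16.2561, 48.92) (3.1405, 45.6779) (12.3052, 32.8832) (18.3792, 32.5006)]  |A|=160.2532
7. ⊥bis P2·P6 via (13.305,29.855): [(19.721, 33.4575) (16.2561, 48.92) (3.1405, 45.6779) (12.3052, 32.8832) (18.3792, 32.5006)]  |A|=160.2532
8. ⊥bis P2·P7 via (10.47,54.26): [(19.721, 33.4575) (16.2561, 48.92) (3.1405, 45.6779) (12.3052, 32.8832) (18.3792, 32.5006)]  |A|=160.2532
9. canonical 5-gon: [(19.721, 33.4575) (16.2561, 48.92) (3.1405, 45.6779) (12.3052, 32.8832) (18.3792, 32.5006)]
10. shoelace: 160.2532

Area of P2's cell: 160.2532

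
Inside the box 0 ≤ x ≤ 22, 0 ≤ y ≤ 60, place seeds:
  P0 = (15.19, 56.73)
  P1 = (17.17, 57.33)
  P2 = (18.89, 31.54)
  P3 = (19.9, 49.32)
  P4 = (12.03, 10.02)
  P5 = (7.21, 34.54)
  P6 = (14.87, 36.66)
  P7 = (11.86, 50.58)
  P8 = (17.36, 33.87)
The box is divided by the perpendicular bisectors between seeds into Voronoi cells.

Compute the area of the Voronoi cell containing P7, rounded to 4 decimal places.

Area of P7's cell: 201.9831

1. box [0,22]×[0,60]: [(0, 0) (22, 0) (22, 60) (0, 60)]
2. ⊥bis P7·P0 via (13.525,53.655): [(0, 0) (22, 0) (22, 49.0661) (1.8068, 60) (0, 60)]  |A|=1209.6045
3. ⊥bis P7·P1 via (14.515,53.955): [(0, 0) (22, 0) (22, 48.0668) (17.9246, 51.2728) (1.8068, 60) (0, 60)]  |A|=1207.5683
4. ⊥bis P7·P2 via (15.375,41.06): [(0, 35.3832) (22, 43.5061) (22, 48.0668) (17.9246, 51.2728) (1.8068, 60) (0, 60)]  |A|=339.7859
5. ⊥bis P7·P3 via (15.88,49.95): [(0, 35.3832) (14.4322, 40.7119) (16.231, 52.1898) (1.8068, 60) (0, 60)]  |A|=284.8666
6. ⊥bis P7·P4 via (11.945,30.3): [(0, 35.3832) (14.4322, 40.7119) (16.231, 52.1898) (1.8068, 60) (0, 60)]  |A|=284.8666
7. ⊥bis P7·P5 via (9.535,42.56): [(0, 45.3242) (14.4965, 41.1217) (16.231, 52.1898) (1.8068, 60) (0, 60)]  |A|=210.0261
8. ⊥bis P7·P6 via (13.365,43.62): [(0, 45.3242) (9.077, 42.6928) (14.9414, 43.9609) (16.231, 52.1898) (1.8068, 60) (0, 60)]  |A|=201.9831
9. ⊥bis P7·P8 via (14.61,42.225): [(0, 45.3242) (9.077, 42.6928) (14.9414, 43.9609) (16.231, 52.1898) (1.8068, 60) (0, 60)]  |A|=201.9831
10. canonical 6-gon: [(0, 45.3242) (9.077, 42.6928) (14.9414, 43.9609) (16.231, 52.1898) (1.8068, 60) (0, 60)]
11. shoelace: 201.9831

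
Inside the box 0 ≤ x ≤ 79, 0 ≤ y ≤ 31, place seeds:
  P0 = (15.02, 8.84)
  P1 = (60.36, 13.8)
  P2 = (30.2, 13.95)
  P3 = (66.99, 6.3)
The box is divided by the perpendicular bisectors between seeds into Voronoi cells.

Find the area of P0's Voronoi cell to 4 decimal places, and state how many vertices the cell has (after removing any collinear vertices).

1. box [0,79]×[0,31]: [(0, 0) (79, 0) (79, 31) (0, 31)]
2. ⊥bis P0·P1 via (37.69,11.32): [(0, 0) (38.9284, 0) (35.5371, 31) (0, 31)]  |A|=1154.2145
3. ⊥bis P0·P2 via (22.61,11.395): [(0, 0) (26.4459, 0) (16.0104, 31) (0, 31)]  |A|=658.0725
4. ⊥bis P0·P3 via (41.005,7.57): [(0, 0) (26.4459, 0) (16.0104, 31) (0, 31)]  |A|=658.0725
5. canonical 4-gon: [(0, 0) (26.4459, 0) (16.0104, 31) (0, 31)]
6. shoelace: 658.0725

Area of P0's cell: 658.0725 (4 vertices)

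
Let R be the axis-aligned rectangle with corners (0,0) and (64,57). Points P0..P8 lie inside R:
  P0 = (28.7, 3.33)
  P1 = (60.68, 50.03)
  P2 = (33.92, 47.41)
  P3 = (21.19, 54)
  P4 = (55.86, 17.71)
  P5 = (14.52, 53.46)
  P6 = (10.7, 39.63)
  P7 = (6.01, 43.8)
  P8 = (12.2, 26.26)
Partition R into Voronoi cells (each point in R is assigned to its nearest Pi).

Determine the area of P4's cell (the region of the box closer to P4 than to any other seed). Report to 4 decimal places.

1. box [0,64]×[0,57]: [(0, 0) (64, 0) (64, 57) (0, 57)]
2. ⊥bis P4·P0 via (42.28,10.52): [(47.8499, 0) (64, 0) (64, 57) (17.6709, 57)]  |A|=1780.6573
3. ⊥bis P4·P1 via (58.27,33.87): [(27.4866, 38.4608) (47.8499, 0) (64, 0) (64, 33.0155)]  |A|=913.3277
4. ⊥bis P4·P2 via (44.89,32.56): [(48.6129, 35.3102) (34.6255, 24.9774) (47.8499, 0) (64, 0) (64, 33.0155)]  |A|=782.1456
5. ⊥bis P4·P3 via (38.525,35.855): [(48.6129, 35.3102) (34.6255, 24.9774) (47.8499, 0) (64, 0) (64, 33.0155)]  |A|=782.1456
6. ⊥bis P4·P5 via (35.19,35.585): [(48.6129, 35.3102) (34.6255, 24.9774) (47.8499, 0) (64, 0) (64, 33.0155)]  |A|=782.1456
7. ⊥bis P4·P6 via (33.28,28.67): [(48.6129, 35.3102) (34.6255, 24.9774) (47.8499, 0) (64, 0) (64, 33.0155)]  |A|=782.1456
8. ⊥bis P4·P7 via (30.935,30.755): [(48.6129, 35.3102) (34.6255, 24.9774) (47.8499, 0) (64, 0) (64, 33.0155)]  |A|=782.1456
9. ⊥bis P4·P8 via (34.03,21.985): [(48.6129, 35.3102) (34.6255, 24.9774) (47.8499, 0) (64, 0) (64, 33.0155)]  |A|=782.1456
10. canonical 5-gon: [(48.6129, 35.3102) (34.6255, 24.9774) (47.8499, 0) (64, 0) (64, 33.0155)]
11. shoelace: 782.1456

Area of P4's cell: 782.1456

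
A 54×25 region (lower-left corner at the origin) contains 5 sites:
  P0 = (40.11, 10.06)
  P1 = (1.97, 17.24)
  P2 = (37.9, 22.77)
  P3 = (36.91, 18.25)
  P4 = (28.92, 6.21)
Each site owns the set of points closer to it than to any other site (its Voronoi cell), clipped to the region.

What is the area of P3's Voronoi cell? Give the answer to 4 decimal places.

1. box [0,54]×[0,25]: [(0, 0) (54, 0) (54, 25) (0, 25)]
2. ⊥bis P3·P0 via (38.51,14.155): [(0, 0) (2.282, 0) (54, 20.2073) (54, 25) (0, 25)]  |A|=827.461
3. ⊥bis P3·P1 via (19.44,17.745): [(19.7556, 6.8273) (54, 20.2073) (54, 25) (19.2303, 25)]  |A|=397.9926
4. ⊥bis P3·P2 via (37.405,20.51): [(19.2451, 24.4875) (19.7556, 6.8273) (48.5354, 18.0721)]  |A|=256.9995
5. ⊥bis P3·P4 via (32.915,12.23): [(19.2451, 24.4875) (19.339, 21.2393) (33.1626, 12.0657) (48.5354, 18.0721)]  |A|=159.2969
6. canonical 4-gon: [(19.2451, 24.4875) (19.339, 21.2393) (33.1626, 12.0657) (48.5354, 18.0721)]
7. shoelace: 159.2969

Area of P3's cell: 159.2969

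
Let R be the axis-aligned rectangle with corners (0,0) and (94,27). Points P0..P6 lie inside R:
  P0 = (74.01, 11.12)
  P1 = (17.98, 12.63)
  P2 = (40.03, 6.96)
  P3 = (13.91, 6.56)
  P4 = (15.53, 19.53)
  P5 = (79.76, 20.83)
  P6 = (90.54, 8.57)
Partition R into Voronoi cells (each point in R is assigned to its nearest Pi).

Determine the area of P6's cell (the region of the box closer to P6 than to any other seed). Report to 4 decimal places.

Area of P6's cell: 210.1501

1. box [0,94]×[0,27]: [(0, 0) (94, 0) (94, 27) (0, 27)]
2. ⊥bis P6·P0 via (82.275,9.845): [(80.7563, 0) (94, 0) (94, 27) (84.9214, 27)]  |A|=301.3514
3. ⊥bis P6·P1 via (54.26,10.6): [(80.7563, 0) (94, 0) (94, 27) (84.9214, 27)]  |A|=301.3514
4. ⊥bis P6·P2 via (65.285,7.765): [(80.7563, 0) (94, 0) (94, 27) (84.9214, 27)]  |A|=301.3514
5. ⊥bis P6·P3 via (52.225,7.565): [(80.7563, 0) (94, 0) (94, 27) (84.9214, 27)]  |A|=301.3514
6. ⊥bis P6·P4 via (53.035,14.05): [(80.7563, 0) (94, 0) (94, 27) (84.9214, 27)]  |A|=301.3514
7. ⊥bis P6·P5 via (85.15,14.7): [(82.6903, 12.5372) (80.7563, 0) (94, 0) (94, 22.4816)]  |A|=210.1501
8. canonical 4-gon: [(82.6903, 12.5372) (80.7563, 0) (94, 0) (94, 22.4816)]
9. shoelace: 210.1501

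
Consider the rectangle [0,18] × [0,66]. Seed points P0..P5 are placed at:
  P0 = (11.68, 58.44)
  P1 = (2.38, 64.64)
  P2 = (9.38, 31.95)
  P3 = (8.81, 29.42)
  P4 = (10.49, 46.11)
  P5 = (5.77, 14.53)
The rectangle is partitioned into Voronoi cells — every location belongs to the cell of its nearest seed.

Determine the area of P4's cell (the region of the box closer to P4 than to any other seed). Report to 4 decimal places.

Area of P4's cell: 240.1342

1. box [0,18]×[0,66]: [(0, 0) (18, 0) (18, 66) (0, 66)]
2. ⊥bis P4·P0 via (11.085,52.275): [(0, 53.3448) (0, 0) (18, 0) (18, 51.6076)]  |A|=944.5721
3. ⊥bis P4·P1 via (6.435,55.375): [(1.4719, 53.2028) (0, 52.5586) (0, 0) (18, 0) (18, 51.6076)]  |A|=943.9935
4. ⊥bis P4·P2 via (9.935,39.03): [(1.4719, 53.2028) (0, 52.5586) (0, 39.8088) (18, 38.3978) (18, 51.6076)]  |A|=240.1342
5. ⊥bis P4·P3 via (9.65,37.765): [(1.4719, 53.2028) (0, 52.5586) (0, 39.8088) (18, 38.3978) (18, 51.6076)]  |A|=240.1342
6. ⊥bis P4·P5 via (8.13,30.32): [(1.4719, 53.2028) (0, 52.5586) (0, 39.8088) (18, 38.3978) (18, 51.6076)]  |A|=240.1342
7. canonical 5-gon: [(1.4719, 53.2028) (0, 52.5586) (0, 39.8088) (18, 38.3978) (18, 51.6076)]
8. shoelace: 240.1342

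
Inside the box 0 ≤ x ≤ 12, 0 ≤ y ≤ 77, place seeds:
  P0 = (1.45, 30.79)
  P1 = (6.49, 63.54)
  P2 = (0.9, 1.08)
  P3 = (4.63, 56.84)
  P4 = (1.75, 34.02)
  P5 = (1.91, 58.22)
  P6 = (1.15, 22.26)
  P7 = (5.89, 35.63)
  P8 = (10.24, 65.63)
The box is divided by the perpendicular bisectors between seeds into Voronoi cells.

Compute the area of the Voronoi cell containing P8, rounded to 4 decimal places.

Area of P8's cell: 99.9051

1. box [0,12]×[0,77]: [(0, 0) (12, 0) (12, 77) (0, 77)]
2. ⊥bis P8·P0 via (5.845,48.21): [(0, 49.6847) (12, 46.6571) (12, 77) (0, 77)]  |A|=345.9493
3. ⊥bis P8·P1 via (8.365,64.585): [(12, 58.0629) (12, 77) (1.4457, 77)]  |A|=99.934
4. ⊥bis P8·P2 via (5.57,33.355): [(12, 58.0629) (12, 77) (1.4457, 77)]  |A|=99.934
5. ⊥bis P8·P3 via (7.435,61.235): [(11.7763, 58.4643) (12, 58.3215) (12, 77) (1.4457, 77)]  |A|=99.9051
6. ⊥bis P8·P4 via (5.995,49.825): [(11.7763, 58.4643) (12, 58.3215) (12, 77) (1.4457, 77)]  |A|=99.9051
7. ⊥bis P8·P5 via (6.075,61.925): [(11.7763, 58.4643) (12, 58.3215) (12, 77) (1.4457, 77)]  |A|=99.9051
8. ⊥bis P8·P6 via (5.695,43.945): [(11.7763, 58.4643) (12, 58.3215) (12, 77) (1.4457, 77)]  |A|=99.9051
9. ⊥bis P8·P7 via (8.065,50.63): [(11.7763, 58.4643) (12, 58.3215) (12, 77) (1.4457, 77)]  |A|=99.9051
10. canonical 4-gon: [(11.7763, 58.4643) (12, 58.3215) (12, 77) (1.4457, 77)]
11. shoelace: 99.9051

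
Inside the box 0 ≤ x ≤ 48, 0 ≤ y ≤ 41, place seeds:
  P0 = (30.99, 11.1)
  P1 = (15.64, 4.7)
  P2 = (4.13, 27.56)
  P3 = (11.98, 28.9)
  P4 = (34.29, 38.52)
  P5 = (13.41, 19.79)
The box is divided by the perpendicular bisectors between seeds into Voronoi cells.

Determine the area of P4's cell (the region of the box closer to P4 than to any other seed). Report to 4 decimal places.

1. box [0,48]×[0,41]: [(0, 0) (48, 0) (48, 41) (0, 41)]
2. ⊥bis P4·P0 via (32.64,24.81): [(0, 28.7382) (48, 22.9614) (48, 41) (0, 41)]  |A|=727.2084
3. ⊥bis P4·P1 via (24.965,21.61): [(0, 35.3769) (15.3995, 26.8849) (48, 22.9614) (48, 41) (0, 41)]  |A|=676.0922
4. ⊥bis P4·P2 via (19.21,33.04): [(21.7233, 26.1238) (48, 22.9614) (48, 41) (16.3174, 41)]  |A|=472.6552
5. ⊥bis P4·P3 via (23.135,33.71): [(26.6624, 25.5294) (48, 22.9614) (48, 41) (19.9916, 41)]  |A|=409.1031
6. ⊥bis P4·P5 via (23.85,29.155): [(26.2553, 26.4736) (27.1555, 25.4701) (48, 22.9614) (48, 41) (19.9916, 41)]  |A|=408.8824
7. canonical 5-gon: [(26.2553, 26.4736) (27.1555, 25.4701) (48, 22.9614) (48, 41) (19.9916, 41)]
8. shoelace: 408.8824

Area of P4's cell: 408.8824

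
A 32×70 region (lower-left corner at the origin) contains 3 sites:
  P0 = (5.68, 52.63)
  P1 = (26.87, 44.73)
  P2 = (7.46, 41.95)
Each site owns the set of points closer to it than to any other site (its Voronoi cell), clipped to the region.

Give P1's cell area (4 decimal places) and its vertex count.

1. box [0,32]×[0,70]: [(0, 0) (32, 0) (32, 70) (0, 70)]
2. ⊥bis P1·P0 via (16.275,48.68): [(0, 5.0259) (0, 0) (32, 0) (32, 70) (24.2235, 70)]  |A|=1453.0513
3. ⊥bis P1·P2 via (17.165,43.34): [(16.3654, 48.9226) (23.3724, 0) (32, 0) (32, 70) (24.2235, 70)]  |A|=840.2072
4. canonical 5-gon: [(16.3654, 48.9226) (23.3724, 0) (32, 0) (32, 70) (24.2235, 70)]
5. shoelace: 840.2072

Area of P1's cell: 840.2072 (5 vertices)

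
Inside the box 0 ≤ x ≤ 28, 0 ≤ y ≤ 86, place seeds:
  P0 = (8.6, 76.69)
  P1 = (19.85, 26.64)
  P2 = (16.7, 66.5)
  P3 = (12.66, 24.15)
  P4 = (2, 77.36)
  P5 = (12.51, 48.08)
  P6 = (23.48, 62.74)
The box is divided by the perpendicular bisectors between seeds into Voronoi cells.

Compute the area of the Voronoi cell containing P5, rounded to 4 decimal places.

1. box [0,28]×[0,86]: [(0, 0) (28, 0) (28, 86) (0, 86)]
2. ⊥bis P5·P0 via (10.555,62.385): [(0, 60.9425) (0, 0) (28, 0) (28, 64.7691)]  |A|=1759.9628
3. ⊥bis P5·P1 via (16.18,37.36): [(0, 60.9425) (0, 31.8208) (28, 41.4066) (28, 64.7691)]  |A|=734.7798
4. ⊥bis P5·P2 via (14.605,57.29): [(0, 60.6122) (0, 31.8208) (28, 41.4066) (28, 54.243)]  |A|=582.7904
5. ⊥bis P5·P3 via (12.585,36.115): [(0, 60.6122) (0, 36.0361) (12.5426, 36.1147) (28, 41.4066) (28, 54.243)]  |A|=556.3547
6. ⊥bis P5·P4 via (7.255,62.72): [(0.8464, 60.4197) (0, 60.1158) (0, 36.0361) (12.5426, 36.1147) (28, 41.4066) (28, 54.243)]  |A|=556.1446
7. ⊥bis P5·P6 via (17.995,55.41): [(15.8659, 57.0032) (0.8464, 60.4197) (0, 60.1158) (0, 36.0361) (12.5426, 36.1147) (28, 41.4066) (28, 47.9233)]  |A|=517.8026
8. canonical 7-gon: [(15.8659, 57.0032) (0.8464, 60.4197) (0, 60.1158) (0, 36.0361) (12.5426, 36.1147) (28, 41.4066) (28, 47.9233)]
9. shoelace: 517.8026

Area of P5's cell: 517.8026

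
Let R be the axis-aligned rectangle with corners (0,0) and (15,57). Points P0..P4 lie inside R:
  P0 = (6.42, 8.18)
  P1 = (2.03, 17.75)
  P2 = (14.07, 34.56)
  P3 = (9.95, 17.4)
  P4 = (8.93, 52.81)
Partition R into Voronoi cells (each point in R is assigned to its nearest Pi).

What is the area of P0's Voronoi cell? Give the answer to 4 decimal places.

1. box [0,15]×[0,57]: [(0, 0) (15, 0) (15, 57) (0, 57)]
2. ⊥bis P0·P1 via (4.225,12.965): [(0, 11.0269) (0, 0) (15, 0) (15, 17.9078)]  |A|=217.0099
3. ⊥bis P0·P2 via (10.245,21.37): [(0, 11.0269) (0, 0) (15, 0) (15, 17.9078)]  |A|=217.0099
4. ⊥bis P0·P3 via (8.185,12.79): [(5.8186, 13.696) (0, 11.0269) (0, 0) (15, 0) (15, 10.1808)]  |A|=181.5376
5. ⊥bis P0·P4 via (7.675,30.495): [(5.8186, 13.696) (0, 11.0269) (0, 0) (15, 0) (15, 10.1808)]  |A|=181.5376
6. canonical 5-gon: [(5.8186, 13.696) (0, 11.0269) (0, 0) (15, 0) (15, 10.1808)]
7. shoelace: 181.5376

Area of P0's cell: 181.5376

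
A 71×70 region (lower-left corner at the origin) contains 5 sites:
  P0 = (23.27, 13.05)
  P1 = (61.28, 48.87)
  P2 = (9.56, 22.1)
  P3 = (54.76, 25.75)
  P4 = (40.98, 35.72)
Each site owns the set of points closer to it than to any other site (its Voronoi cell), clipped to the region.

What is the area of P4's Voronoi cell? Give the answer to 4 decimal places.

Area of P4's cell: 1275.2578

1. box [0,71]×[0,70]: [(0, 0) (71, 0) (71, 70) (0, 70)]
2. ⊥bis P4·P0 via (32.125,24.385): [(0, 49.4813) (63.3395, 0) (71, 0) (71, 70) (0, 70)]  |A|=3402.9399
3. ⊥bis P4·P1 via (51.13,42.295): [(0, 49.4813) (63.3395, 0) (71, 0) (71, 11.6212) (33.1832, 70) (0, 70)]  |A|=2299.0884
4. ⊥bis P4·P2 via (25.27,28.91): [(24.7259, 30.1653) (63.3395, 0) (71, 0) (71, 11.6212) (33.1832, 70) (7.4582, 70)]  |A|=1896.8692
5. ⊥bis P4·P3 via (47.87,30.735): [(24.7259, 30.1653) (39.2491, 18.8196) (53.541, 38.5731) (33.1832, 70) (7.4582, 70)]  |A|=1275.2578
6. canonical 5-gon: [(24.7259, 30.1653) (39.2491, 18.8196) (53.541, 38.5731) (33.1832, 70) (7.4582, 70)]
7. shoelace: 1275.2578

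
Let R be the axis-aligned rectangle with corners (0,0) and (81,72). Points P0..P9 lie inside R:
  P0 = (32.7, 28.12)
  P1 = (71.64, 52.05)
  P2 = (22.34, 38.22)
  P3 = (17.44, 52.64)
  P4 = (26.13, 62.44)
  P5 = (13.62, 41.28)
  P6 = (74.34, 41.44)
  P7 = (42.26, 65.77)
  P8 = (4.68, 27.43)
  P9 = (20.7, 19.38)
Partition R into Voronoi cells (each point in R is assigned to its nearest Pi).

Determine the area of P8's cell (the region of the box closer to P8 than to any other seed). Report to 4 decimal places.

Area of P8's cell: 335.0583

1. box [0,81]×[0,72]: [(0, 0) (81, 0) (81, 72) (0, 72)]
2. ⊥bis P8·P0 via (18.69,27.775): [(0, 0) (19.374, 0) (17.6009, 72) (0, 72)]  |A|=1331.0969
3. ⊥bis P8·P1 via (38.16,39.74): [(0, 0) (19.374, 0) (17.6009, 72) (0, 72)]  |A|=1331.0969
4. ⊥bis P8·P2 via (13.51,32.825): [(0, 54.9368) (0, 0) (19.374, 0) (18.778, 24.2029)]  |A|=750.2541
5. ⊥bis P8·P3 via (11.06,40.035): [(8.2295, 41.4677) (0, 45.633) (0, 0) (19.374, 0) (18.778, 24.2029)]  |A|=711.9715
6. ⊥bis P8·P4 via (15.405,44.935): [(8.2295, 41.4677) (0, 45.633) (0, 0) (19.374, 0) (18.778, 24.2029)]  |A|=711.9715
7. ⊥bis P8·P5 via (9.15,34.355): [(14.8057, 30.7043) (0, 40.2612) (0, 0) (19.374, 0) (18.778, 24.2029)]  |A|=641.6127
8. ⊥bis P8·P6 via (39.51,34.435): [(14.8057, 30.7043) (0, 40.2612) (0, 0) (19.374, 0) (18.778, 24.2029)]  |A|=641.6127
9. ⊥bis P8·P7 via (23.47,46.6): [(14.8057, 30.7043) (0, 40.2612) (0, 0) (19.374, 0) (18.778, 24.2029)]  |A|=641.6127
10. ⊥bis P8·P9 via (12.69,23.405): [(15.6574, 29.3103) (14.8057, 30.7043) (0, 40.2612) (0, 0) (0.9291, 0)]  |A|=335.0583
11. canonical 5-gon: [(15.6574, 29.3103) (14.8057, 30.7043) (0, 40.2612) (0, 0) (0.9291, 0)]
12. shoelace: 335.0583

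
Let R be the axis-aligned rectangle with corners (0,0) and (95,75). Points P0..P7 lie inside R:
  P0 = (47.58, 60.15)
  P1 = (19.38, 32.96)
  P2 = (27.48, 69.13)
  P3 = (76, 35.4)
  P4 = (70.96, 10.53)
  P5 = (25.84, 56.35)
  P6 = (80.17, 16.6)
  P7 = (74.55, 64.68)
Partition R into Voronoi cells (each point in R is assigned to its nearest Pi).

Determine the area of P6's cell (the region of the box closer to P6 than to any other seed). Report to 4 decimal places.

1. box [0,95]×[0,75]: [(0, 0) (95, 0) (95, 75) (0, 75)]
2. ⊥bis P6·P0 via (63.875,38.375): [(12.5945, 0) (95, 0) (95, 61.6669)]  |A|=2540.8471
3. ⊥bis P6·P1 via (49.775,24.78): [(50.8006, 28.591) (43.1061, 0) (95, 0) (95, 61.6669)]  |A|=2104.6685
4. ⊥bis P6·P2 via (53.825,42.865): [(50.8006, 28.591) (43.1061, 0) (95, 0) (95, 61.6669)]  |A|=2104.6685
5. ⊥bis P6·P3 via (78.085,26): [(48.327, 19.3994) (43.1061, 0) (95, 0) (95, 29.7519)]  |A|=1197.661
6. ⊥bis P6·P4 via (75.565,13.565): [(68.7362, 23.9264) (84.5052, 0) (95, 0) (95, 29.7519)]  |A|=516.2499
7. ⊥bis P6·P5 via (53.005,36.475): [(68.7362, 23.9264) (84.5052, 0) (95, 0) (95, 29.7519)]  |A|=516.2499
8. ⊥bis P6·P7 via (77.36,40.64): [(68.7362, 23.9264) (84.5052, 0) (95, 0) (95, 29.7519)]  |A|=516.2499
9. canonical 4-gon: [(68.7362, 23.9264) (84.5052, 0) (95, 0) (95, 29.7519)]
10. shoelace: 516.2499

Area of P6's cell: 516.2499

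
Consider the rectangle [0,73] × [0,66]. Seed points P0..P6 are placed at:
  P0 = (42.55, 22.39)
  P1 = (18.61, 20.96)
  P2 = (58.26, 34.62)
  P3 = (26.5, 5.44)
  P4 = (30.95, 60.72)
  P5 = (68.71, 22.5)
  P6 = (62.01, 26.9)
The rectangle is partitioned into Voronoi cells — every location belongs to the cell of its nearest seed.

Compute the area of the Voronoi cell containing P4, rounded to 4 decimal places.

1. box [0,73]×[0,66]: [(0, 0) (73, 0) (73, 66) (0, 66)]
2. ⊥bis P4·P0 via (36.75,41.555): [(0, 30.4332) (73, 52.5255) (73, 66) (0, 66)]  |A|=1790.0081
3. ⊥bis P4·P1 via (24.78,40.84): [(0, 48.5308) (29.5232, 39.3679) (73, 52.5255) (73, 66) (0, 66)]  |A|=1522.8588
4. ⊥bis P4·P2 via (44.605,47.67): [(0, 48.5308) (29.5232, 39.3679) (39.5792, 42.4112) (62.1229, 66) (0, 66)]  |A|=1169.4058
5. ⊥bis P4·P3 via (28.725,33.08): [(0, 48.5308) (29.5232, 39.3679) (39.5792, 42.4112) (62.1229, 66) (0, 66)]  |A|=1169.4058
6. ⊥bis P4·P5 via (49.83,41.61): [(0, 48.5308) (29.5232, 39.3679) (39.5792, 42.4112) (62.1229, 66) (0, 66)]  |A|=1169.4058
7. ⊥bis P4·P6 via (46.48,43.81): [(0, 48.5308) (29.5232, 39.3679) (39.5792, 42.4112) (62.1229, 66) (0, 66)]  |A|=1169.4058
8. canonical 5-gon: [(0, 48.5308) (29.5232, 39.3679) (39.5792, 42.4112) (62.1229, 66) (0, 66)]
9. shoelace: 1169.4058

Area of P4's cell: 1169.4058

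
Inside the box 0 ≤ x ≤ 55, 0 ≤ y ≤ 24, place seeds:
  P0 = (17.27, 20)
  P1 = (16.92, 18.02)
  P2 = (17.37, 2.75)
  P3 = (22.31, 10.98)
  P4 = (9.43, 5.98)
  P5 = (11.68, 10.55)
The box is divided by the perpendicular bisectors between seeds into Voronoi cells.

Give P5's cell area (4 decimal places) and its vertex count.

Area of P5's cell: 148.6637 (6 vertices)

1. box [0,55]×[0,24]: [(0, 0) (55, 0) (55, 24) (0, 24)]
2. ⊥bis P5·P0 via (14.475,15.275): [(0, 23.8375) (0, 0) (40.2977, 0)]  |A|=480.2971
3. ⊥bis P5·P1 via (14.3,14.285): [(4.3533, 21.2623) (0, 23.8375) (0, 0) (34.6643, 0)]  |A|=420.4079
4. ⊥bis P5·P2 via (14.525,6.65): [(19.7503, 10.4618) (4.3533, 21.2623) (0, 23.8375) (0, 0) (5.409, 0)]  |A|=267.3767
5. ⊥bis P5·P3 via (16.995,10.765): [(17.0859, 8.5181) (16.9272, 12.4421) (4.3533, 21.2623) (0, 23.8375) (0, 0) (5.409, 0)]  |A|=261.9949
6. ⊥bis P5·P4 via (10.555,8.265): [(14.2471, 6.4472) (17.0859, 8.5181) (16.9272, 12.4421) (4.3533, 21.2623) (0, 23.8375) (0, 13.4617)]  |A|=148.6637
7. canonical 6-gon: [(14.2471, 6.4472) (17.0859, 8.5181) (16.9272, 12.4421) (4.3533, 21.2623) (0, 23.8375) (0, 13.4617)]
8. shoelace: 148.6637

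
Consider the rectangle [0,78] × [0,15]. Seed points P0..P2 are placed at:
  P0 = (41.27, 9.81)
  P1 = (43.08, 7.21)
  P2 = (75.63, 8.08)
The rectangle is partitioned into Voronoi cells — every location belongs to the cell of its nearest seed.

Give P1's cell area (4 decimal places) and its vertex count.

Area of P1's cell: 279.5206 (4 vertices)

1. box [0,78]×[0,15]: [(0, 0) (78, 0) (78, 15) (0, 15)]
2. ⊥bis P1·P0 via (42.175,8.51): [(29.9507, 0) (78, 0) (78, 15) (51.4977, 15)]  |A|=559.1374
3. ⊥bis P1·P2 via (59.355,7.645): [(29.9507, 0) (59.5593, 0) (59.1584, 15) (51.4977, 15)]  |A|=279.5206
4. canonical 4-gon: [(29.9507, 0) (59.5593, 0) (59.1584, 15) (51.4977, 15)]
5. shoelace: 279.5206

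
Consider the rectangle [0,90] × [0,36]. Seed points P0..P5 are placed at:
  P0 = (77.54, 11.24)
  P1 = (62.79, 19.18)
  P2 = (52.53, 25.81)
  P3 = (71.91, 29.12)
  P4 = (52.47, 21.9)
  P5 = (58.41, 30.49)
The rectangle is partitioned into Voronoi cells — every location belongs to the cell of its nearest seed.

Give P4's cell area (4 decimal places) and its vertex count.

1. box [0,90]×[0,36]: [(0, 0) (90, 0) (90, 36) (0, 36)]
2. ⊥bis P4·P0 via (65.005,16.57): [(0, 0) (57.9593, 0) (73.2668, 36) (0, 36)]  |A|=2362.0698
3. ⊥bis P4·P1 via (57.63,20.54): [(0, 0) (52.2164, 0) (61.7047, 36) (0, 36)]  |A|=2050.5795
4. ⊥bis P4·P2 via (52.5,23.855): [(0, 24.6606) (0, 0) (52.2164, 0) (58.4795, 23.7632)]  |A|=1341.486
5. ⊥bis P4·P3 via (62.19,25.51): [(0, 24.6606) (0, 0) (52.2164, 0) (58.4795, 23.7632)]  |A|=1341.486
6. ⊥bis P4·P5 via (55.44,26.195): [(0, 24.6606) (0, 0) (52.2164, 0) (58.4795, 23.7632)]  |A|=1341.486
7. canonical 4-gon: [(0, 24.6606) (0, 0) (52.2164, 0) (58.4795, 23.7632)]
8. shoelace: 1341.486

Area of P4's cell: 1341.4860 (4 vertices)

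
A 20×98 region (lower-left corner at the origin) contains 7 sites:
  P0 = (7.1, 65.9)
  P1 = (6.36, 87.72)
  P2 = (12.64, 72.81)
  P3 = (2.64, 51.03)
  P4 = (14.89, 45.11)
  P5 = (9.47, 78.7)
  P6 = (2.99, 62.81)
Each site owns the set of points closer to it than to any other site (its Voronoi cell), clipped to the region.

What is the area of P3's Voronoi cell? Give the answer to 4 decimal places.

1. box [0,20]×[0,98]: [(0, 0) (20, 0) (20, 98) (0, 98)]
2. ⊥bis P3·P0 via (4.87,58.465): [(0, 59.9257) (0, 0) (20, 0) (20, 53.927)]  |A|=1138.5269
3. ⊥bis P3·P1 via (4.5,69.375): [(0, 59.9257) (0, 0) (20, 0) (20, 53.927)]  |A|=1138.5269
4. ⊥bis P3·P2 via (7.64,61.92): [(0, 59.9257) (0, 0) (20, 0) (20, 53.927)]  |A|=1138.5269
5. ⊥bis P3·P4 via (8.765,48.07): [(12.6595, 56.1287) (0, 59.9257) (0, 29.933)]  |A|=189.846
6. ⊥bis P3·P5 via (6.055,64.865): [(12.6595, 56.1287) (0, 59.9257) (0, 29.933)]  |A|=189.846
7. ⊥bis P3·P6 via (2.815,56.92): [(12.6595, 56.1287) (10.8135, 56.6824) (0, 57.0036) (0, 29.933)]  |A|=174.0474
8. canonical 4-gon: [(12.6595, 56.1287) (10.8135, 56.6824) (0, 57.0036) (0, 29.933)]
9. shoelace: 174.0474

Area of P3's cell: 174.0474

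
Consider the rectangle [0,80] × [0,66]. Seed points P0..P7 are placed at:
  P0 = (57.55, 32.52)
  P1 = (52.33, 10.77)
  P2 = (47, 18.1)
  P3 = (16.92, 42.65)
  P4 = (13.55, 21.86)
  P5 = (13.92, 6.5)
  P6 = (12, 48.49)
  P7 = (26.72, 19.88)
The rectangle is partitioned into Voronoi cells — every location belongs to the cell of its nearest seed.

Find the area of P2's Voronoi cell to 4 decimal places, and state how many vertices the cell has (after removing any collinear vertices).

Area of P2's cell: 335.5655 (3 vertices)

1. box [0,80]×[0,66]: [(0, 0) (80, 0) (80, 66) (0, 66)]
2. ⊥bis P2·P0 via (52.275,25.31): [(0, 63.5556) (0, 0) (80, 0) (80, 5.0258)]  |A|=2743.2535
3. ⊥bis P2·P1 via (49.665,14.435): [(58.4289, 20.8077) (0, 63.5556) (0, 0) (29.8135, 0)]  |A|=2166.916
4. ⊥bis P2·P3 via (31.96,30.375): [(58.4289, 20.8077) (36.9669, 36.5097) (7.1692, 0) (29.8135, 0)]  |A|=861.3157
5. ⊥bis P2·P4 via (30.275,19.98): [(58.4289, 20.8077) (36.9669, 36.5097) (31.361, 29.641) (28.0291, 0) (29.8135, 0)]  |A|=552.1616
6. ⊥bis P2·P5 via (30.46,12.3): [(33.7655, 2.8737) (58.4289, 20.8077) (36.9669, 36.5097) (31.361, 29.641) (29.6662, 14.5638)]  |A|=510.1784
7. ⊥bis P2·P6 via (29.5,33.295): [(33.7655, 2.8737) (58.4289, 20.8077) (36.9669, 36.5097) (31.361, 29.641) (29.6662, 14.5638)]  |A|=510.1784
8. ⊥bis P2·P7 via (36.86,18.99): [(35.56, 4.1786) (58.4289, 20.8077) (38.3114, 35.5261)]  |A|=335.5655
9. canonical 3-gon: [(35.56, 4.1786) (58.4289, 20.8077) (38.3114, 35.5261)]
10. shoelace: 335.5655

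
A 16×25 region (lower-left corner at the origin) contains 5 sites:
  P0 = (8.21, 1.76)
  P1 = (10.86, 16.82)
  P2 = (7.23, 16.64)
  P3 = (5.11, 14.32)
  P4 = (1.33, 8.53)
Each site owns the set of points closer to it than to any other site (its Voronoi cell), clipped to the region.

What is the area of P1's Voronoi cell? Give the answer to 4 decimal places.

1. box [0,16]×[0,25]: [(0, 0) (16, 0) (16, 25) (0, 25)]
2. ⊥bis P1·P0 via (9.535,9.29): [(0, 10.9678) (16, 8.1524) (16, 25) (0, 25)]  |A|=247.0384
3. ⊥bis P1·P2 via (9.045,16.73): [(9.4129, 9.3115) (16, 8.1524) (16, 25) (8.6349, 25)]  |A|=113.2623
4. ⊥bis P1·P3 via (7.985,15.57): [(9.2464, 12.6688) (10.8132, 9.0651) (16, 8.1524) (16, 25) (8.6349, 25)]  |A|=110.9321
5. ⊥bis P1·P4 via (6.095,12.675): [(9.2464, 12.6688) (10.8132, 9.0651) (16, 8.1524) (16, 25) (8.6349, 25)]  |A|=110.9321
6. canonical 5-gon: [(9.2464, 12.6688) (10.8132, 9.0651) (16, 8.1524) (16, 25) (8.6349, 25)]
7. shoelace: 110.9321

Area of P1's cell: 110.9321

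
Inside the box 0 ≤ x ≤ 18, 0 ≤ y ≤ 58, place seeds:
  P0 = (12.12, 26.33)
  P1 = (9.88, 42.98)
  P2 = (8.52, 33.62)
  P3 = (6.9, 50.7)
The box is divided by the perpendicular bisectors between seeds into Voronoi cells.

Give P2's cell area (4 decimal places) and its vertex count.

Area of P2's cell: 162.1064 (4 vertices)

1. box [0,18]×[0,58]: [(0, 0) (18, 0) (18, 58) (0, 58)]
2. ⊥bis P2·P0 via (10.32,29.975): [(0, 24.8787) (18, 33.7676) (18, 58) (0, 58)]  |A|=516.1833
3. ⊥bis P2·P1 via (9.2,38.3): [(0, 39.6368) (0, 24.8787) (18, 33.7676) (18, 37.0214)]  |A|=162.1064
4. ⊥bis P2·P3 via (7.71,42.16): [(0, 39.6368) (0, 24.8787) (18, 33.7676) (18, 37.0214)]  |A|=162.1064
5. canonical 4-gon: [(0, 39.6368) (0, 24.8787) (18, 33.7676) (18, 37.0214)]
6. shoelace: 162.1064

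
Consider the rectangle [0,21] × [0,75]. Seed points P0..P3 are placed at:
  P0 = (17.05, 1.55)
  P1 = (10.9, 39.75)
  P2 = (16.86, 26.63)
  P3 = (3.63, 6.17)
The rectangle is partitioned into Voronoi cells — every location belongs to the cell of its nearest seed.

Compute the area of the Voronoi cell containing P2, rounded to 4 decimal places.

1. box [0,21]×[0,75]: [(0, 0) (21, 0) (21, 75) (0, 75)]
2. ⊥bis P2·P0 via (16.955,14.09): [(0, 13.9616) (21, 14.1206) (21, 75) (0, 75)]  |A|=1280.1369
3. ⊥bis P2·P1 via (13.88,33.19): [(0, 26.8848) (0, 13.9616) (21, 14.1206) (21, 36.4244)]  |A|=369.883
4. ⊥bis P2·P3 via (10.245,16.4): [(0, 26.8848) (0, 23.0247) (13.8537, 14.0665) (21, 14.1206) (21, 36.4244)]  |A|=307.1038
5. canonical 5-gon: [(0, 26.8848) (0, 23.0247) (13.8537, 14.0665) (21, 14.1206) (21, 36.4244)]
6. shoelace: 307.1038

Area of P2's cell: 307.1038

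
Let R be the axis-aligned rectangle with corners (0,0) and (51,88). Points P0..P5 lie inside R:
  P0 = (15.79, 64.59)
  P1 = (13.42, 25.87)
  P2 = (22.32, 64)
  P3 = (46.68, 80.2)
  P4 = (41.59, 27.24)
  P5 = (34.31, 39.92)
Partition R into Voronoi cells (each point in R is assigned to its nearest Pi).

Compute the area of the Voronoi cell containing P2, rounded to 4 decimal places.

Area of P2's cell: 545.3022

1. box [0,51]×[0,88]: [(0, 0) (51, 0) (51, 88) (0, 88)]
2. ⊥bis P2·P0 via (19.055,64.295): [(13.2458, 0) (51, 0) (51, 88) (21.1968, 88)]  |A|=2972.5255
3. ⊥bis P2·P1 via (17.87,44.935): [(17.3174, 45.064) (51, 37.2021) (51, 88) (21.1968, 88)]  |A|=1495.318
4. ⊥bis P2·P3 via (34.5,72.1): [(17.3174, 45.064) (51, 37.2021) (51, 47.2889) (23.9261, 88) (21.1968, 88)]  |A|=944.2138
5. ⊥bis P2·P4 via (31.955,45.62): [(17.3174, 45.064) (26.7115, 42.8713) (46.8999, 53.4543) (23.9261, 88) (21.1968, 88)]  |A|=737.7865
6. ⊥bis P2·P5 via (28.315,51.96): [(17.4518, 46.5509) (43.0232, 59.2836) (23.9261, 88) (21.1968, 88)]  |A|=545.3022
7. canonical 4-gon: [(17.4518, 46.5509) (43.0232, 59.2836) (23.9261, 88) (21.1968, 88)]
8. shoelace: 545.3022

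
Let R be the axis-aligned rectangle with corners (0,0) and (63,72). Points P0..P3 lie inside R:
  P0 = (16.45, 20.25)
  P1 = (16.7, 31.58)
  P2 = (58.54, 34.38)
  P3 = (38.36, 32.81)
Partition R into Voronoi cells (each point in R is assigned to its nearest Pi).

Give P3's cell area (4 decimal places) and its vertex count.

Area of P3's cell: 1338.2277 (5 vertices)

1. box [0,63]×[0,72]: [(0, 0) (63, 0) (63, 72) (0, 72)]
2. ⊥bis P3·P0 via (27.405,26.53): [(42.6134, 0) (63, 0) (63, 72) (1.3391, 72)]  |A|=2953.7077
3. ⊥bis P3·P1 via (27.53,32.195): [(27.9008, 25.6651) (42.6134, 0) (63, 0) (63, 72) (25.2696, 72)]  |A|=2399.2995
4. ⊥bis P3·P2 via (48.45,33.595): [(27.9008, 25.6651) (42.6134, 0) (51.0637, 0) (45.4621, 72) (25.2696, 72)]  |A|=1338.2277
5. canonical 5-gon: [(27.9008, 25.6651) (42.6134, 0) (51.0637, 0) (45.4621, 72) (25.2696, 72)]
6. shoelace: 1338.2277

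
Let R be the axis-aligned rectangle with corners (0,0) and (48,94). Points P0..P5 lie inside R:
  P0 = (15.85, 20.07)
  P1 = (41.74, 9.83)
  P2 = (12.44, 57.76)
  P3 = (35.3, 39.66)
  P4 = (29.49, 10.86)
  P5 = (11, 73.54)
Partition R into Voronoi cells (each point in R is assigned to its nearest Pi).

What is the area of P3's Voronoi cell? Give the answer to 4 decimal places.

Area of P3's cell: 955.7342

1. box [0,48]×[0,94]: [(0, 0) (48, 0) (48, 94) (0, 94)]
2. ⊥bis P3·P0 via (25.575,29.865): [(0, 55.2572) (48, 7.6003) (48, 94) (0, 94)]  |A|=3003.4203
3. ⊥bis P3·P1 via (38.52,24.745): [(0, 55.2572) (32.1229, 23.3639) (48, 26.7916) (48, 94) (0, 94)]  |A|=2851.0683
4. ⊥bis P3·P2 via (23.87,48.71): [(16.2665, 39.1069) (32.1229, 23.3639) (48, 26.7916) (48, 79.1858)]  |A|=983.4766
5. ⊥bis P3·P4 via (32.395,25.26): [(16.2665, 39.1069) (29.6568, 25.8124) (36.7945, 24.3725) (48, 26.7916) (48, 79.1858)]  |A|=976.5139
6. ⊥bis P3·P5 via (23.15,56.6): [(39.2735, 68.1644) (16.2665, 39.1069) (29.6568, 25.8124) (36.7945, 24.3725) (48, 26.7916) (48, 74.4233)]  |A|=955.7342
7. canonical 6-gon: [(39.2735, 68.1644) (16.2665, 39.1069) (29.6568, 25.8124) (36.7945, 24.3725) (48, 26.7916) (48, 74.4233)]
8. shoelace: 955.7342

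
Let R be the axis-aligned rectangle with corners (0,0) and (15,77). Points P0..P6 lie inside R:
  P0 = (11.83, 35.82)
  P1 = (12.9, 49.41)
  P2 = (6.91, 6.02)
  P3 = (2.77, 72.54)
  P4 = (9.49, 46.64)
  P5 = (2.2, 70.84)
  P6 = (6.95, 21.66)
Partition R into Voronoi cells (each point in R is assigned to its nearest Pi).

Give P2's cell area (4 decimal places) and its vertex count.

Area of P2's cell: 207.5781 (4 vertices)

1. box [0,15]×[0,77]: [(0, 0) (15, 0) (15, 77) (0, 77)]
2. ⊥bis P2·P0 via (9.37,20.92): [(0, 22.467) (0, 0) (15, 0) (15, 19.9905)]  |A|=318.4311
3. ⊥bis P2·P1 via (9.905,27.715): [(0, 22.467) (0, 0) (15, 0) (15, 19.9905)]  |A|=318.4311
4. ⊥bis P2·P3 via (4.84,39.28): [(0, 22.467) (0, 0) (15, 0) (15, 19.9905)]  |A|=318.4311
5. ⊥bis P2·P4 via (8.2,26.33): [(0, 22.467) (0, 0) (15, 0) (15, 19.9905)]  |A|=318.4311
6. ⊥bis P2·P5 via (4.555,38.43): [(0, 22.467) (0, 0) (15, 0) (15, 19.9905)]  |A|=318.4311
7. ⊥bis P2·P6 via (6.93,13.84): [(0, 13.8577) (0, 0) (15, 0) (15, 13.8194)]  |A|=207.5781
8. canonical 4-gon: [(0, 13.8577) (0, 0) (15, 0) (15, 13.8194)]
9. shoelace: 207.5781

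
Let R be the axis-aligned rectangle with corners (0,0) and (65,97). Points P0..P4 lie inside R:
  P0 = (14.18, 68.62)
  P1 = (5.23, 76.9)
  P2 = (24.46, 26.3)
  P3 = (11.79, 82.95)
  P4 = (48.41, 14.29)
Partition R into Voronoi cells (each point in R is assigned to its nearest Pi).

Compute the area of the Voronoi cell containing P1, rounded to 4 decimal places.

Area of P1's cell: 166.8837

1. box [0,65]×[0,97]: [(0, 0) (65, 0) (65, 97) (0, 97)]
2. ⊥bis P1·P0 via (9.705,72.76): [(0, 62.2697) (32.1304, 97) (0, 97)]  |A|=557.9491
3. ⊥bis P1·P2 via (14.845,51.6): [(0, 62.2697) (32.1304, 97) (0, 97)]  |A|=557.9491
4. ⊥bis P1·P3 via (8.51,79.925): [(0, 89.1524) (0, 62.2697) (12.4157, 75.6901)]  |A|=166.8837
5. ⊥bis P1·P4 via (26.82,45.595): [(0, 89.1524) (0, 62.2697) (12.4157, 75.6901)]  |A|=166.8837
6. canonical 3-gon: [(0, 89.1524) (0, 62.2697) (12.4157, 75.6901)]
7. shoelace: 166.8837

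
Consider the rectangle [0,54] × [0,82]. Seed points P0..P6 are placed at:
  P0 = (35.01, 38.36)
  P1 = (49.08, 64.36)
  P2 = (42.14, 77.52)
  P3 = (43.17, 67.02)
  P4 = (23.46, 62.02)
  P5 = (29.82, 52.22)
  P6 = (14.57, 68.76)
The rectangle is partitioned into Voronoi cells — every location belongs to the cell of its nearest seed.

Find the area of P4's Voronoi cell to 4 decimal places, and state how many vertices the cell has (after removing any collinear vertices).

Area of P4's cell: 339.6814 (5 vertices)

1. box [0,54]×[0,82]: [(0, 0) (54, 0) (54, 82) (0, 82)]
2. ⊥bis P4·P0 via (29.235,50.19): [(0, 35.9185) (54, 62.2794) (54, 82) (0, 82)]  |A|=1776.6567
3. ⊥bis P4·P1 via (36.27,63.19): [(0, 35.9185) (37.1064, 54.0325) (34.552, 82) (0, 82)]  |A|=1338.1252
4. ⊥bis P4·P2 via (32.8,69.77): [(0, 35.9185) (37.1064, 54.0325) (36.0239, 65.8847) (22.652, 82) (0, 82)]  |A|=1242.2392
5. ⊥bis P4·P3 via (33.315,64.52): [(0, 35.9185) (36.1001, 53.5413) (31.6235, 71.1879) (22.652, 82) (0, 82)]  |A|=1209.0538
6. ⊥bis P4·P5 via (26.64,57.12): [(0, 39.8312) (33.9833, 61.8856) (31.6235, 71.1879) (22.652, 82) (0, 82)]  |A|=973.3029
7. ⊥bis P4·P6 via (19.015,65.39): [(0, 40.3094) (0, 39.8312) (33.9833, 61.8856) (31.6235, 71.1879) (27.3319, 76.3599)]  |A|=339.6814
8. canonical 5-gon: [(0, 40.3094) (0, 39.8312) (33.9833, 61.8856) (31.6235, 71.1879) (27.3319, 76.3599)]
9. shoelace: 339.6814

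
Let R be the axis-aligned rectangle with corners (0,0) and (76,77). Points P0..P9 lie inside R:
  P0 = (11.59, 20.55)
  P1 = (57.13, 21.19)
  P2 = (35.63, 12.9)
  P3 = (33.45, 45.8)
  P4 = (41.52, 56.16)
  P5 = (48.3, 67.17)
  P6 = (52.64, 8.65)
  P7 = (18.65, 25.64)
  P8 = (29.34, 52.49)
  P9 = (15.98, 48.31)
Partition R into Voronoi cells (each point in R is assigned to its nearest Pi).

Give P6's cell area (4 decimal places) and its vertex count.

Area of P6's cell: 423.4727 (4 vertices)

1. box [0,76]×[0,77]: [(0, 0) (76, 0) (76, 77) (0, 77)]
2. ⊥bis P6·P0 via (32.115,14.6): [(27.8826, 0) (76, 0) (76, 77) (50.2042, 77)]  |A|=2845.6597
3. ⊥bis P6·P1 via (54.885,14.92): [(34.3402, 22.2761) (27.8826, 0) (76, 0) (76, 7.3597)]  |A|=689.2363
4. ⊥bis P6·P2 via (44.135,10.775): [(45.9683, 18.1126) (41.4428, 0) (76, 0) (76, 7.3597)]  |A|=423.4727
5. ⊥bis P6·P3 via (43.045,27.225): [(45.9683, 18.1126) (41.4428, 0) (76, 0) (76, 7.3597)]  |A|=423.4727
6. ⊥bis P6·P4 via (47.08,32.405): [(45.9683, 18.1126) (41.4428, 0) (76, 0) (76, 7.3597)]  |A|=423.4727
7. ⊥bis P6·P5 via (50.47,37.91): [(45.9683, 18.1126) (41.4428, 0) (76, 0) (76, 7.3597)]  |A|=423.4727
8. ⊥bis P6·P7 via (35.645,17.145): [(45.9683, 18.1126) (41.4428, 0) (76, 0) (76, 7.3597)]  |A|=423.4727
9. ⊥bis P6·P8 via (40.99,30.57): [(45.9683, 18.1126) (41.4428, 0) (76, 0) (76, 7.3597)]  |A|=423.4727
10. ⊥bis P6·P9 via (34.31,28.48): [(45.9683, 18.1126) (41.4428, 0) (76, 0) (76, 7.3597)]  |A|=423.4727
11. canonical 4-gon: [(45.9683, 18.1126) (41.4428, 0) (76, 0) (76, 7.3597)]
12. shoelace: 423.4727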